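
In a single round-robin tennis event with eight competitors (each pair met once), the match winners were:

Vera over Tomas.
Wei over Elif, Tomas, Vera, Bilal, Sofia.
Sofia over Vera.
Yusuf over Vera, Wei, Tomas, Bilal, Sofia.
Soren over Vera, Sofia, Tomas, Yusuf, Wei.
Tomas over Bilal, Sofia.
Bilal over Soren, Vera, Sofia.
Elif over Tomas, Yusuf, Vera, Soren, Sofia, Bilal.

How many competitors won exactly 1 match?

Win totals: Soren 5, Bilal 3, Yusuf 5, Sofia 1, Elif 6, Vera 1, Wei 5, Tomas 2.
Exactly 1: Sofia, Vera — 2 competitors.

2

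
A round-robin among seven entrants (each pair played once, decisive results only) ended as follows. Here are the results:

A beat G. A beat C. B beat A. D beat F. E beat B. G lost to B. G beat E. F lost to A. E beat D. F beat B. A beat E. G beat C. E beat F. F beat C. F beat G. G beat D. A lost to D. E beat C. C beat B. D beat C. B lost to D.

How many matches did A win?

A's results: beat C, E, F, G; lost to B, D.
That is 4 wins.

4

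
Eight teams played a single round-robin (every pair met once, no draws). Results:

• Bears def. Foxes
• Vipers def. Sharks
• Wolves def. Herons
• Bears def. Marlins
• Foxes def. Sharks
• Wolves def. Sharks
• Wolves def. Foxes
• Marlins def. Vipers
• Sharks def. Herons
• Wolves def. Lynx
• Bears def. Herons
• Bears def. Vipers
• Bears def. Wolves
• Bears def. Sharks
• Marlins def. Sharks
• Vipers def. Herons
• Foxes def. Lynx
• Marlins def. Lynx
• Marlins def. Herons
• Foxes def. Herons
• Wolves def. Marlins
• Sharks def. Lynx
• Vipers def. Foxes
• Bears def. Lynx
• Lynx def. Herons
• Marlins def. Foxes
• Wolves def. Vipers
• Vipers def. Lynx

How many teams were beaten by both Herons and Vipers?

0

Herons beat: no one.
Vipers beat: Lynx, Sharks, Herons, Foxes.
No one was beaten by both.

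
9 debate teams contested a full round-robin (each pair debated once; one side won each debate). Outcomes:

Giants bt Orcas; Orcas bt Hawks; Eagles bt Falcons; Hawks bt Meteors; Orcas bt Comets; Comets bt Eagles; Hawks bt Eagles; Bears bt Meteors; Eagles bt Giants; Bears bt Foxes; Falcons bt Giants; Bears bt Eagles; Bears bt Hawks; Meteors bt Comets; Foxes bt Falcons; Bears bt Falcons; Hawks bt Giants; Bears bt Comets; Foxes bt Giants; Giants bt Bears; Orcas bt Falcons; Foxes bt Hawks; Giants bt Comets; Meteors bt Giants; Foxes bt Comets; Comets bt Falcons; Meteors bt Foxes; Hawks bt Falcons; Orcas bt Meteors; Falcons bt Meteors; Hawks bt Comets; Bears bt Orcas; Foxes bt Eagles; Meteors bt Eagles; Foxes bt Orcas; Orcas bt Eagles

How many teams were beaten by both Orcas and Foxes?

Orcas beat: Hawks, Meteors, Comets, Falcons, Eagles.
Foxes beat: Orcas, Hawks, Comets, Giants, Falcons, Eagles.
Both beat: Hawks, Comets, Falcons, Eagles — 4.

4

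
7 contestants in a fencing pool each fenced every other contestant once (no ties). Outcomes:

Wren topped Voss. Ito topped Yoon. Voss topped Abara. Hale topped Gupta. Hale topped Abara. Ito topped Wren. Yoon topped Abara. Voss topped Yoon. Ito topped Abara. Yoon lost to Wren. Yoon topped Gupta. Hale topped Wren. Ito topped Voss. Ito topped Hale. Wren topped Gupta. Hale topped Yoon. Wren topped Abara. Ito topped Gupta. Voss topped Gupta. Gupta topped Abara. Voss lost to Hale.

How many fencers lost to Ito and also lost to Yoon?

Ito beat: Wren, Hale, Abara, Yoon, Gupta, Voss.
Yoon beat: Abara, Gupta.
Both beat: Abara, Gupta — 2.

2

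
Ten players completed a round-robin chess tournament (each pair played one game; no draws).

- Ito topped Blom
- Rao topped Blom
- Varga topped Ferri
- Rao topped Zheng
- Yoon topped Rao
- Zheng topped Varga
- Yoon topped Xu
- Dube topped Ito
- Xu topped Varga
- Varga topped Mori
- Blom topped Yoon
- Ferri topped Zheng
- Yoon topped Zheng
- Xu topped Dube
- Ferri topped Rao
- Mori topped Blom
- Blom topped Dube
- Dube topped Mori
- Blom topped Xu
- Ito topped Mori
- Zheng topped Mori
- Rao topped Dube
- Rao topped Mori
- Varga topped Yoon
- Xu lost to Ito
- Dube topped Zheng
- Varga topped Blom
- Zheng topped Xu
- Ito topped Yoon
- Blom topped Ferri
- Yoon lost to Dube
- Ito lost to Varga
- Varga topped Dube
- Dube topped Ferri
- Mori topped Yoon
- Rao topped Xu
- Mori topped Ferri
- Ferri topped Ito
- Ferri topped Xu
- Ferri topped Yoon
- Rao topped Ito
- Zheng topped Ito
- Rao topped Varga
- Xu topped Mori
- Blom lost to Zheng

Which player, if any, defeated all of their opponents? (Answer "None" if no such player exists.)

None

Highest win total is Rao with 7 (out of 9 possible).
Rao lost to Yoon, Ferri, so no player went undefeated.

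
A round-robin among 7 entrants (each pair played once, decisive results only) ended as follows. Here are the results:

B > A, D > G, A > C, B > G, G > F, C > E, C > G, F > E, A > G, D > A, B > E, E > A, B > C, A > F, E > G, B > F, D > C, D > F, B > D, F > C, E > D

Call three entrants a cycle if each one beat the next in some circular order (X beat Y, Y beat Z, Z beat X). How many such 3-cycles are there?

Win totals: A 3, B 6, C 2, D 4, E 3, F 2, G 1.
An entrant with w wins dominates both others in C(w,2) triples; summing gives 3 + 15 + 1 + 6 + 3 + 1 + 0 = 29 transitive triples.
Total triples C(7,3) = 35, so cyclic triples = 35 − 29 = 6.

6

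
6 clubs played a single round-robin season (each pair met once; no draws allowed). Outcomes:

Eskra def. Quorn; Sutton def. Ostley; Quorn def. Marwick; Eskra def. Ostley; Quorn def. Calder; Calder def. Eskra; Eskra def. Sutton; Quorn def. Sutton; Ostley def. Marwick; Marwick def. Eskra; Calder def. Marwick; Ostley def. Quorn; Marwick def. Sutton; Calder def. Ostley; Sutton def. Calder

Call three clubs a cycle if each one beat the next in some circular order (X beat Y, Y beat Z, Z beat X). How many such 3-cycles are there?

8

Of the C(6,3) = 20 triples, the cyclic ones are: {Quorn, Sutton, Ostley}; {Quorn, Marwick, Eskra}; {Quorn, Ostley, Calder}; {Quorn, Eskra, Calder}; {Sutton, Marwick, Ostley}; {Sutton, Marwick, Calder}; {Sutton, Eskra, Calder}; {Marwick, Ostley, Eskra}.
That is 8.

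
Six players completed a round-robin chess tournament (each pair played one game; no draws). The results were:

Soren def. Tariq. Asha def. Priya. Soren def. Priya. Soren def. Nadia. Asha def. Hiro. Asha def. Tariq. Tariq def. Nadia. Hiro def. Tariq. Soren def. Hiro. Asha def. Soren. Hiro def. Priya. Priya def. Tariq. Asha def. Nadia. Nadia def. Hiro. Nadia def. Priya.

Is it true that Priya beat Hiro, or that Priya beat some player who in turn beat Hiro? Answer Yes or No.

Priya did not beat Hiro directly.
Priya beat Tariq, but each of them lost to Hiro. No two-step path.

No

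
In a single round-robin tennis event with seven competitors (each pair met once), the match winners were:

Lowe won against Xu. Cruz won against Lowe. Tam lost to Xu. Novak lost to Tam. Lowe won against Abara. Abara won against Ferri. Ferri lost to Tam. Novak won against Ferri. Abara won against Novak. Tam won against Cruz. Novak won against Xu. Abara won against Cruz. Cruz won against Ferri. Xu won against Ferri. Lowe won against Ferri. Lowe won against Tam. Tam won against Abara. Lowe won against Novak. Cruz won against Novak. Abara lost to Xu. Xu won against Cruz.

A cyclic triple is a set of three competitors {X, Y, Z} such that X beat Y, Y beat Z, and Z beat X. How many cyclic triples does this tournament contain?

Win totals: Abara 3, Tam 4, Xu 4, Novak 2, Cruz 3, Lowe 5, Ferri 0.
A competitor with w wins dominates both others in C(w,2) triples; summing gives 3 + 6 + 6 + 1 + 3 + 10 + 0 = 29 transitive triples.
Total triples C(7,3) = 35, so cyclic triples = 35 − 29 = 6.

6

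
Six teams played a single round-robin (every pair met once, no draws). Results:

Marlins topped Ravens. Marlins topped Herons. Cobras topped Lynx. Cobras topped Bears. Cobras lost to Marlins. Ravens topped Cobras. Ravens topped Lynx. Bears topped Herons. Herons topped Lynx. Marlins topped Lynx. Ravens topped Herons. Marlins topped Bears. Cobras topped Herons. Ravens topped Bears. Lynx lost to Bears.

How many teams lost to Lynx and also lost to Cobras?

Lynx beat: no one.
Cobras beat: Lynx, Herons, Bears.
No one was beaten by both.

0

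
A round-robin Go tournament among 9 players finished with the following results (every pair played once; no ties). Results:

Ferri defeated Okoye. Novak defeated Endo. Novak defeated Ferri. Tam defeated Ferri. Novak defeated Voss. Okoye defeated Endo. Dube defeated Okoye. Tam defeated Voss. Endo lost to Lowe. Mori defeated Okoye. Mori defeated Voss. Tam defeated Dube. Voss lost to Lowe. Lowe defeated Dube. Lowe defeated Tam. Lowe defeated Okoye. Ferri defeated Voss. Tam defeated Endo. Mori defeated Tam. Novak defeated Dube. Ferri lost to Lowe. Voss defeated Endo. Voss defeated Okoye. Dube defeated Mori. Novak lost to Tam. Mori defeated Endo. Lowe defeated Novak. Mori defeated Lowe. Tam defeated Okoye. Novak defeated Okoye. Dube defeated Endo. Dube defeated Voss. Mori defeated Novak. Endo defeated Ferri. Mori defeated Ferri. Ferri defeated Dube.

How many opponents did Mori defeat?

Mori's results: beat Tam, Endo, Novak, Okoye, Voss, Lowe, Ferri; lost to Dube.
That is 7 wins.

7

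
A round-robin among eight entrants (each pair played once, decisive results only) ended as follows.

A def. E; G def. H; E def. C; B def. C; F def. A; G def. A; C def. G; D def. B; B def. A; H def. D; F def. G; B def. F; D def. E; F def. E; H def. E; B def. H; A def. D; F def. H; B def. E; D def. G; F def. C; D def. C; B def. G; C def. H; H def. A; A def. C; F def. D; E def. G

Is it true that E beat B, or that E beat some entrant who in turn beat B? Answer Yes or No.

No

E did not beat B directly.
E beat C, G, but each of them lost to B. No two-step path.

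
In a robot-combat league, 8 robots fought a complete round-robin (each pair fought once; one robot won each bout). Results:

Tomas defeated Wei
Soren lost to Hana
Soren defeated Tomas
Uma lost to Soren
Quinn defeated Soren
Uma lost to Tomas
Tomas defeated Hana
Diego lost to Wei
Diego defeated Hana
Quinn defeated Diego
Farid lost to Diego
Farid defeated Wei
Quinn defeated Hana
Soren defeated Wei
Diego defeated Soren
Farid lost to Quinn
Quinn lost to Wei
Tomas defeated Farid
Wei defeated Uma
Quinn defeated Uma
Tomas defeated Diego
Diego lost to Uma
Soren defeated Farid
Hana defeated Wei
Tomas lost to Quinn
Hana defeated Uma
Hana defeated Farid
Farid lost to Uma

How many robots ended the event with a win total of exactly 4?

Win totals: Diego 3, Farid 1, Wei 3, Soren 4, Uma 2, Quinn 6, Tomas 5, Hana 4.
Exactly 4: Soren, Hana — 2 robots.

2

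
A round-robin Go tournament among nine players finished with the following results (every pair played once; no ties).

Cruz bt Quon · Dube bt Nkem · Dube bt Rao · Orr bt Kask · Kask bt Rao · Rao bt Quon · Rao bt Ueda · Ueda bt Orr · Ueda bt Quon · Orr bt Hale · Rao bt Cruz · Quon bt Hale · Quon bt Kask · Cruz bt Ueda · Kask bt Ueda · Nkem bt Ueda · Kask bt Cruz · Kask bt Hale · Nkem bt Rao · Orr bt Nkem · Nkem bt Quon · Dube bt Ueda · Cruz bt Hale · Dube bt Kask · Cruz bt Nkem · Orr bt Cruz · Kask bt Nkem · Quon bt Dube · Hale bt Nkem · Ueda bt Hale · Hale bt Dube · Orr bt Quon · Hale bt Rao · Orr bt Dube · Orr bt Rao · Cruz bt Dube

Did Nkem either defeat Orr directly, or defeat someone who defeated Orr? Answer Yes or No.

Nkem did not beat Orr directly.
Nkem beat Ueda, Rao, Quon. Of those, Ueda beat Orr.

Yes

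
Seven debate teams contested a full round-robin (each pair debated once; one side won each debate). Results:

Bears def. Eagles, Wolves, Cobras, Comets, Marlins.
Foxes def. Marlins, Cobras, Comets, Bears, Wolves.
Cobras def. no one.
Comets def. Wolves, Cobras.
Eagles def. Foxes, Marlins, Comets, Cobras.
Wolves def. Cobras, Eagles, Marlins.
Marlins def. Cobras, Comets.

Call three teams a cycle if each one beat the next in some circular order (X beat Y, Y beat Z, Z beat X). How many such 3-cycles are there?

4

Win totals: Comets 2, Eagles 4, Cobras 0, Foxes 5, Marlins 2, Wolves 3, Bears 5.
A team with w wins dominates both others in C(w,2) triples; summing gives 1 + 6 + 0 + 10 + 1 + 3 + 10 = 31 transitive triples.
Total triples C(7,3) = 35, so cyclic triples = 35 − 31 = 4.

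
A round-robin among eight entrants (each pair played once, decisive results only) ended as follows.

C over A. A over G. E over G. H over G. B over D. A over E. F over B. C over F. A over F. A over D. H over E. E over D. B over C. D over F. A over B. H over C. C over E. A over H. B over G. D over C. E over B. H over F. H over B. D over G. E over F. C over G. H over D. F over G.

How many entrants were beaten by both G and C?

0

G beat: no one.
C beat: A, E, F, G.
No one was beaten by both.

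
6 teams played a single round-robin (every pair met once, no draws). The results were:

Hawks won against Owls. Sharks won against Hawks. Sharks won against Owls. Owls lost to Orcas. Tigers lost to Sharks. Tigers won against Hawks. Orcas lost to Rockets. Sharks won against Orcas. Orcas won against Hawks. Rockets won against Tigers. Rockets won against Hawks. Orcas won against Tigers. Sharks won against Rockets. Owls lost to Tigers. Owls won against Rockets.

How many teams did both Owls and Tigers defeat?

0

Owls beat: Rockets.
Tigers beat: Owls, Hawks.
No one was beaten by both.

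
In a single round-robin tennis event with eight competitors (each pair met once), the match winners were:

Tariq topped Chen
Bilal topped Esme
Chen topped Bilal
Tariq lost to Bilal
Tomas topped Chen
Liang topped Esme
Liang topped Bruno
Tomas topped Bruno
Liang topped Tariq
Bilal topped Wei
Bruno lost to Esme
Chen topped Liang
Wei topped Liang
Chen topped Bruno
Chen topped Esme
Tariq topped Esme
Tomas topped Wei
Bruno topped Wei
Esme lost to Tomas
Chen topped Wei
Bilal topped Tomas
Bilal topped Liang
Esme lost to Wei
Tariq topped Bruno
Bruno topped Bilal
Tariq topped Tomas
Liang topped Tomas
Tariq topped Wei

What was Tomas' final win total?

Tomas' results: beat Wei, Bruno, Esme, Chen; lost to Liang, Bilal, Tariq.
That is 4 wins.

4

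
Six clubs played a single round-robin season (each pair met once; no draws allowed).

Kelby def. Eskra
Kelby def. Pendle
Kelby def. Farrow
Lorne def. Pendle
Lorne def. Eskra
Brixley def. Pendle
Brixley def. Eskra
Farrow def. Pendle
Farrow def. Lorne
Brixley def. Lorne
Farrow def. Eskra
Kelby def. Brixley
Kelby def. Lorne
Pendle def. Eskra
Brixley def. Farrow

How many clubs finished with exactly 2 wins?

1

Win totals: Lorne 2, Pendle 1, Kelby 5, Brixley 4, Eskra 0, Farrow 3.
Exactly 2: Lorne — 1 club.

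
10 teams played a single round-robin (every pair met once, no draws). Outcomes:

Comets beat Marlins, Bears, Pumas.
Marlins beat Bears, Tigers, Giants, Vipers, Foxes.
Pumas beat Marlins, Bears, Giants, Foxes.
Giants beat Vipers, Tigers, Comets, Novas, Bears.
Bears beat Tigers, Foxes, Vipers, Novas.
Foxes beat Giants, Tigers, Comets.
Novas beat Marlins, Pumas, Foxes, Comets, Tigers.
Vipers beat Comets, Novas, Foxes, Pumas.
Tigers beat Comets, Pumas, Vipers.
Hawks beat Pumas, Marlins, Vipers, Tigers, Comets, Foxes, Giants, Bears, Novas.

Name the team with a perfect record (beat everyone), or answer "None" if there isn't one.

Hawks

Hawks has 9 wins out of 9 opponents — a perfect record.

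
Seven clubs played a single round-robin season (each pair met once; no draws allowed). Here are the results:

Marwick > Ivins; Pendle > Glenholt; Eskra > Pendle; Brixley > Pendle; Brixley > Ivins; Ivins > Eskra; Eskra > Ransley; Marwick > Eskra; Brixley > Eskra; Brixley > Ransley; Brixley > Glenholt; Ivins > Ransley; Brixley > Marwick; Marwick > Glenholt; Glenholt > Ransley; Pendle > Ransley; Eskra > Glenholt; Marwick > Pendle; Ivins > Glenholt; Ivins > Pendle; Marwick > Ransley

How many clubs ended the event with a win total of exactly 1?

1

Win totals: Glenholt 1, Marwick 5, Eskra 3, Ransley 0, Pendle 2, Ivins 4, Brixley 6.
Exactly 1: Glenholt — 1 club.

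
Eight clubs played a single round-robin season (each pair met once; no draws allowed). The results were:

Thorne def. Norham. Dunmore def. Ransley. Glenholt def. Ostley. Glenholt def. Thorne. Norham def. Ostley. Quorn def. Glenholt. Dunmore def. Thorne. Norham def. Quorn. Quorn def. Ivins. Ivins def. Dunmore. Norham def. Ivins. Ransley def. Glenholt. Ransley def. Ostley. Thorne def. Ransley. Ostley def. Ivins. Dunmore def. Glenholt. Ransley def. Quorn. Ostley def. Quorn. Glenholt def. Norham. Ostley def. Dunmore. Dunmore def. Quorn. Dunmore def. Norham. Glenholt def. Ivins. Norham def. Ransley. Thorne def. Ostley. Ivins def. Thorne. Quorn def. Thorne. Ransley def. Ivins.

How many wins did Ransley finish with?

4

Ransley's results: beat Ostley, Ivins, Quorn, Glenholt; lost to Thorne, Dunmore, Norham.
That is 4 wins.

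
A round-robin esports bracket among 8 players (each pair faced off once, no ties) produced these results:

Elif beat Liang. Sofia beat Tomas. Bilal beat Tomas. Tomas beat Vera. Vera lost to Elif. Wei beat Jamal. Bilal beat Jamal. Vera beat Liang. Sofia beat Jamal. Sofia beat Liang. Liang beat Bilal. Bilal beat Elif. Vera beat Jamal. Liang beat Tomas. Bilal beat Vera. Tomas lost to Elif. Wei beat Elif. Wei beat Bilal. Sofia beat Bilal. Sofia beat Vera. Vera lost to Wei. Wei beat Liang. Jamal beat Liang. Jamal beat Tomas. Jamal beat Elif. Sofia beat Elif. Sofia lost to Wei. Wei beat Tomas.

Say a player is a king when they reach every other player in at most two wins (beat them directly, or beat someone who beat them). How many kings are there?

1

Sofia cannot reach Wei in two steps.
Jamal cannot reach Sofia, Wei in two steps.
Tomas cannot reach Sofia, Wei, Elif, Bilal in two steps.
Wei reaches everyone (king).
Elif cannot reach Sofia, Wei in two steps.
Bilal cannot reach Sofia, Wei in two steps.
Liang cannot reach Sofia, Wei in two steps.
Vera cannot reach Sofia, Wei in two steps.
Kings: Wei — 1.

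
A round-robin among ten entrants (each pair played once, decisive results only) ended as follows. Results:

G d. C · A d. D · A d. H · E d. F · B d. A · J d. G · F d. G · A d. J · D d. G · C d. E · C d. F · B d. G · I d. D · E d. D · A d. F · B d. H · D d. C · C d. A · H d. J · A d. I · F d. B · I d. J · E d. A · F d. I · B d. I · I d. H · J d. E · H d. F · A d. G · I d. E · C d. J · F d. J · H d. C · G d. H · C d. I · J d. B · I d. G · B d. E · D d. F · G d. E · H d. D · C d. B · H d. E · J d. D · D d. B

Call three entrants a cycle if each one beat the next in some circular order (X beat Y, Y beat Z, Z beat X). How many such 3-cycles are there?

36

Win totals: A 6, B 5, C 6, D 4, E 3, F 4, G 3, H 5, I 5, J 4.
An entrant with w wins dominates both others in C(w,2) triples; summing gives 15 + 10 + 15 + 6 + 3 + 6 + 3 + 10 + 10 + 6 = 84 transitive triples.
Total triples C(10,3) = 120, so cyclic triples = 120 − 84 = 36.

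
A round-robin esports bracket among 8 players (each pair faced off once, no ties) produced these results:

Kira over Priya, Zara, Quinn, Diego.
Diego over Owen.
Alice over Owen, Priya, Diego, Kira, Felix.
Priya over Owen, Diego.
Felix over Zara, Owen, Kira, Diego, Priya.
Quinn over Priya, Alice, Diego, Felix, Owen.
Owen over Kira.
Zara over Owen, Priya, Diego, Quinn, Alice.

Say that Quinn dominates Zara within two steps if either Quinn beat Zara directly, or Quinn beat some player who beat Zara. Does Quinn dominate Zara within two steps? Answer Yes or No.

Yes

Quinn did not beat Zara directly.
Quinn beat Diego, Owen, Priya, Alice, Felix. Of those, Felix beat Zara.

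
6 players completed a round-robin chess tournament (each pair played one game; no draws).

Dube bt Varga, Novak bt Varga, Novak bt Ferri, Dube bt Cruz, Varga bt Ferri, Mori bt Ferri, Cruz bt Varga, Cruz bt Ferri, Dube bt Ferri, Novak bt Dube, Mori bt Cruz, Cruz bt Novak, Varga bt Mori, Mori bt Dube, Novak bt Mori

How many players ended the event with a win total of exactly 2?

1

Win totals: Mori 3, Dube 3, Varga 2, Ferri 0, Novak 4, Cruz 3.
Exactly 2: Varga — 1 player.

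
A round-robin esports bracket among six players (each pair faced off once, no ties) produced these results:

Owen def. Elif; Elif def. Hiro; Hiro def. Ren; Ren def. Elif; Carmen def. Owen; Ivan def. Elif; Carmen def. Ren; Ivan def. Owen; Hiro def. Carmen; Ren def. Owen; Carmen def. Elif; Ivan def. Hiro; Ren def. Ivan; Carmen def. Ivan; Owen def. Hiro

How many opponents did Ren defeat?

3

Ren's results: beat Owen, Ivan, Elif; lost to Carmen, Hiro.
That is 3 wins.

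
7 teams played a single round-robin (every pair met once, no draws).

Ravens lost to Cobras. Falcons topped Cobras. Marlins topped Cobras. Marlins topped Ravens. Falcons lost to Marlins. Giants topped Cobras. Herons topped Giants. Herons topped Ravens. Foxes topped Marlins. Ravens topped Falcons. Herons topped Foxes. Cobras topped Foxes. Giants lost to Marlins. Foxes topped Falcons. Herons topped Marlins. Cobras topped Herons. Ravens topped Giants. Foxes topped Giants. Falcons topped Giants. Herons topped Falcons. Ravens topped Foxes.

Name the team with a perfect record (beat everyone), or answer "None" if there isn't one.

None

Highest win total is Herons with 5 (out of 6 possible).
Herons lost to Cobras, so no team went undefeated.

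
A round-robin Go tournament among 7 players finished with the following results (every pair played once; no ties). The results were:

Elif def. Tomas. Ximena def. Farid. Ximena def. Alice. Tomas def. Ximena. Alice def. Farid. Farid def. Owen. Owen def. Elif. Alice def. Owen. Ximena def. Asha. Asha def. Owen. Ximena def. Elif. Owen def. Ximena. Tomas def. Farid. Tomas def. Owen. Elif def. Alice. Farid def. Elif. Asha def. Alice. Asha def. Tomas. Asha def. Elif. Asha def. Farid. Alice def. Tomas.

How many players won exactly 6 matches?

Win totals: Ximena 4, Tomas 3, Alice 3, Asha 5, Farid 2, Owen 2, Elif 2.
No player has exactly 6 wins.

0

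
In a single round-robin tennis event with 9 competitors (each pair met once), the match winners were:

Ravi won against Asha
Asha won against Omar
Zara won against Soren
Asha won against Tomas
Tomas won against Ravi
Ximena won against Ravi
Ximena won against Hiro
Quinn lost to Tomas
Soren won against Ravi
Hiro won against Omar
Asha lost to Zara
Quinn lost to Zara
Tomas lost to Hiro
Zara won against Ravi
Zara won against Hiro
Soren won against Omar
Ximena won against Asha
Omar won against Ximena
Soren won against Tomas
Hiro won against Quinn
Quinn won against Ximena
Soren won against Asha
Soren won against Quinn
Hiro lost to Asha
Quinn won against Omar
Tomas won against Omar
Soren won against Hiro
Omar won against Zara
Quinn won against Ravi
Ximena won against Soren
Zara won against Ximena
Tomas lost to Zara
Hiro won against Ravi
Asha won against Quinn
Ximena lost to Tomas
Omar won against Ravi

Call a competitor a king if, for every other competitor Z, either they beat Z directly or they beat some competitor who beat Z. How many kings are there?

Omar reaches everyone (king).
Soren reaches everyone (king).
Tomas reaches everyone (king).
Zara reaches everyone (king).
Ravi cannot reach Soren, Zara, Ximena in two steps.
Ximena cannot reach Zara in two steps.
Quinn cannot reach Tomas in two steps.
Hiro cannot reach Soren in two steps.
Asha cannot reach Soren in two steps.
Kings: Omar, Soren, Tomas, Zara — 4.

4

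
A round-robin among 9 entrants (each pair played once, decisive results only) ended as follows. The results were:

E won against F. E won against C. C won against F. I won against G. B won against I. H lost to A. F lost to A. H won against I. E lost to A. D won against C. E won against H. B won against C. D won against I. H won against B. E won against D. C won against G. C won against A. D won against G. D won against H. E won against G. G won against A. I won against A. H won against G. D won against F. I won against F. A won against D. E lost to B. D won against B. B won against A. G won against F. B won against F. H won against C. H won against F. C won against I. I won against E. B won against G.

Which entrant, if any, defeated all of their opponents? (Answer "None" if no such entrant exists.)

None

Highest win total is D with 6 (out of 8 possible).
D lost to A, E, so no entrant went undefeated.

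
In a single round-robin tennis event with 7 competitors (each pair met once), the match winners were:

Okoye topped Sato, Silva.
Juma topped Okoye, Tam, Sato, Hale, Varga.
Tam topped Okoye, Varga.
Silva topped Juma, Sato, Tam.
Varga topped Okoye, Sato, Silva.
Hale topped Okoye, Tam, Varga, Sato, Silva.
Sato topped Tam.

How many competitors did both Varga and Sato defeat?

0

Varga beat: Sato, Silva, Okoye.
Sato beat: Tam.
No one was beaten by both.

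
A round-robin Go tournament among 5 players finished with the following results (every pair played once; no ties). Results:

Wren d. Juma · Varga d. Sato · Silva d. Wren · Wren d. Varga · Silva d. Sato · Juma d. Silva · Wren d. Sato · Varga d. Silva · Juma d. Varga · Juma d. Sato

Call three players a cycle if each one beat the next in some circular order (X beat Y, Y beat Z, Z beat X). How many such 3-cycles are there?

Of the C(5,3) = 10 triples, the cyclic ones are: {Silva, Juma, Wren}; {Silva, Varga, Wren}.
That is 2.

2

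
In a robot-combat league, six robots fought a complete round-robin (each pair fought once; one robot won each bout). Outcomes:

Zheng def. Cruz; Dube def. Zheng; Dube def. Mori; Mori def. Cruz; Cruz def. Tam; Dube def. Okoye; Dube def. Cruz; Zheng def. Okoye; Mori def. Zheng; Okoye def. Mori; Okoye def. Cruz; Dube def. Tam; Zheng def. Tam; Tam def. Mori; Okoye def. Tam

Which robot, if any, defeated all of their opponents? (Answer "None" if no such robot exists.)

Dube

Dube has 5 wins out of 5 opponents — a perfect record.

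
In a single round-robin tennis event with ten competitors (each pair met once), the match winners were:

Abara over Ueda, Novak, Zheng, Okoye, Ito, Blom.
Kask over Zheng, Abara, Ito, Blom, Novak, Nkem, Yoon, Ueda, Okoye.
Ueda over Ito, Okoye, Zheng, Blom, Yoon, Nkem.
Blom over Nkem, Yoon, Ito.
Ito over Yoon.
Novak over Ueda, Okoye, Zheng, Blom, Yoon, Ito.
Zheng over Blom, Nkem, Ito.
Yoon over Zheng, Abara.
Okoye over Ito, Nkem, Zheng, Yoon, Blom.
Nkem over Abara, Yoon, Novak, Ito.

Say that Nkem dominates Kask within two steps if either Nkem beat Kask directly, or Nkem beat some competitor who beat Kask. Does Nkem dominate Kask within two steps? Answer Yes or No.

Nkem did not beat Kask directly.
Nkem beat Yoon, Abara, Ito, Novak, but each of them lost to Kask. No two-step path.

No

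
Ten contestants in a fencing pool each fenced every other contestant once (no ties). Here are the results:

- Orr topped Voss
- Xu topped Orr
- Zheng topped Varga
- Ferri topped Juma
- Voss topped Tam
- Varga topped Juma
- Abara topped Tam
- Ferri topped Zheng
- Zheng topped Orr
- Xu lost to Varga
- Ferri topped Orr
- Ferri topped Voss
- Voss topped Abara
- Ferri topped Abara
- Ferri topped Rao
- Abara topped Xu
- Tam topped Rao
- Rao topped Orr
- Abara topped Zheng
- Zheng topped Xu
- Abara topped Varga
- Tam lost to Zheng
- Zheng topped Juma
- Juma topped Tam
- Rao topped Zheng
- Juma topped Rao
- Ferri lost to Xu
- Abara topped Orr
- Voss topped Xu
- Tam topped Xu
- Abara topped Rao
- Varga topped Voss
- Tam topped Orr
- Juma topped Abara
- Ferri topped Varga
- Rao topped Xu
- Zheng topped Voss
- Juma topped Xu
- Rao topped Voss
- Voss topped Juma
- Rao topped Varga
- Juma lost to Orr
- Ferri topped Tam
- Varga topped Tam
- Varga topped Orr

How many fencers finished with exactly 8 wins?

1

Win totals: Rao 5, Voss 4, Xu 2, Ferri 8, Varga 5, Juma 4, Abara 6, Orr 2, Tam 3, Zheng 6.
Exactly 8: Ferri — 1 fencer.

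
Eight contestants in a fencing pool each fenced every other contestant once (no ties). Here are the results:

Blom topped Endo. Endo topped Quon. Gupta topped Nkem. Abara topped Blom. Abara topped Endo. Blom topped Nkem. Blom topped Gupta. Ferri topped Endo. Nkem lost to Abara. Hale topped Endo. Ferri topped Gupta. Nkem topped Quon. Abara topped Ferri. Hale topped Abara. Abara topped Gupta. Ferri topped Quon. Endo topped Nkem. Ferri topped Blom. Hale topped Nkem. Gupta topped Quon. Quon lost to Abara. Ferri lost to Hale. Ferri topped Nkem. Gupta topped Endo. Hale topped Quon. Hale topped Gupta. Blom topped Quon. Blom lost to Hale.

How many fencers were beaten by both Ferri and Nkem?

Ferri beat: Gupta, Endo, Nkem, Quon, Blom.
Nkem beat: Quon.
Both beat: Quon — 1.

1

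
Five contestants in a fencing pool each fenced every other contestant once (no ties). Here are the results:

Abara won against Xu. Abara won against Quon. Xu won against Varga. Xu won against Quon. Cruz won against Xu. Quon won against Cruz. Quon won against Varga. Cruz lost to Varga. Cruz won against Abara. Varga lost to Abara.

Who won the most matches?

Win totals: Quon 2, Abara 3, Cruz 2, Xu 2, Varga 1.
Abara leads with 3 wins (next highest: 2).

Abara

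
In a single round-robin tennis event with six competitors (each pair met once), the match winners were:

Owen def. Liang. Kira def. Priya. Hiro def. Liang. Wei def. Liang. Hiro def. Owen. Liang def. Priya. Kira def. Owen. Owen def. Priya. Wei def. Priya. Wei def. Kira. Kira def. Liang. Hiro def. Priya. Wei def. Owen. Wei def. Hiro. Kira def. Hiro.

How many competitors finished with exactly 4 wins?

Win totals: Hiro 3, Priya 0, Liang 1, Wei 5, Owen 2, Kira 4.
Exactly 4: Kira — 1 competitor.

1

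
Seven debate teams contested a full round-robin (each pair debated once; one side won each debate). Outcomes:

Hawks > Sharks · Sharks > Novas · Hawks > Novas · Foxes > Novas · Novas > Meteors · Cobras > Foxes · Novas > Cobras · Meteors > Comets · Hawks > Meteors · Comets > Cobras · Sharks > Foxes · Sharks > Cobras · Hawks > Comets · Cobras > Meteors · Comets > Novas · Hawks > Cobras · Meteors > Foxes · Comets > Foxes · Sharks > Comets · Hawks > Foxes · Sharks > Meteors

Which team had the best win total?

Hawks

Win totals: Comets 3, Foxes 1, Novas 2, Hawks 6, Sharks 5, Meteors 2, Cobras 2.
Hawks leads with 6 wins (next highest: 5).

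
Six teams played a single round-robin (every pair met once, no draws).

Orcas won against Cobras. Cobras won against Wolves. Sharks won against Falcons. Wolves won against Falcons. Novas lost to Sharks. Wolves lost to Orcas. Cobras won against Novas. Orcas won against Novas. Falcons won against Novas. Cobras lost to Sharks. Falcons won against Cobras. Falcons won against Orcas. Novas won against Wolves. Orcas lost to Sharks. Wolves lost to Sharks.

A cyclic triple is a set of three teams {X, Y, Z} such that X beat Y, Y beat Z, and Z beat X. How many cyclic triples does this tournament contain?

Of the C(6,3) = 20 triples, the cyclic ones are: {Novas, Falcons, Wolves}; {Falcons, Wolves, Cobras}; {Falcons, Wolves, Orcas}.
That is 3.

3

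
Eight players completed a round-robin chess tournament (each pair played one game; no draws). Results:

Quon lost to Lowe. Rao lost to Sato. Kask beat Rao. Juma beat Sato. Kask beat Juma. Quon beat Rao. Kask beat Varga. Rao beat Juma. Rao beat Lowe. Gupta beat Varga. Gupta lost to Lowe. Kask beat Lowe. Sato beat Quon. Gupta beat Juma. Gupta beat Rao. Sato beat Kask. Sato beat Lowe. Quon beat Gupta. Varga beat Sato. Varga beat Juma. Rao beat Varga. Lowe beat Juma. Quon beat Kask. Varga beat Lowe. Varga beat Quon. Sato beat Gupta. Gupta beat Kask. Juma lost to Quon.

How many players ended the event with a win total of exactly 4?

Win totals: Quon 4, Gupta 4, Juma 1, Rao 3, Lowe 3, Kask 4, Sato 5, Varga 4.
Exactly 4: Quon, Gupta, Kask, Varga — 4 players.

4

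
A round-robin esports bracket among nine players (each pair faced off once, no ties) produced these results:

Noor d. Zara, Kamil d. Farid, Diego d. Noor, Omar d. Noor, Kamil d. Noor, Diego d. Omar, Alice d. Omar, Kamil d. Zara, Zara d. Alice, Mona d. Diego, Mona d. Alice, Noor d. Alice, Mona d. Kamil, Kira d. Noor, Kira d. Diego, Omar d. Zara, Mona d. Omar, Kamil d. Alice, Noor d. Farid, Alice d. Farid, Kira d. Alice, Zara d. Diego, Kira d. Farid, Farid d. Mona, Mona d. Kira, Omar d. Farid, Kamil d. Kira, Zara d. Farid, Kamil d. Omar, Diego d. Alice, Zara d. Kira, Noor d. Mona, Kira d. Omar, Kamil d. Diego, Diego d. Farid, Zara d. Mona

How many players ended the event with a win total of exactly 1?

Win totals: Kamil 7, Diego 4, Mona 5, Kira 5, Farid 1, Noor 4, Zara 5, Omar 3, Alice 2.
Exactly 1: Farid — 1 player.

1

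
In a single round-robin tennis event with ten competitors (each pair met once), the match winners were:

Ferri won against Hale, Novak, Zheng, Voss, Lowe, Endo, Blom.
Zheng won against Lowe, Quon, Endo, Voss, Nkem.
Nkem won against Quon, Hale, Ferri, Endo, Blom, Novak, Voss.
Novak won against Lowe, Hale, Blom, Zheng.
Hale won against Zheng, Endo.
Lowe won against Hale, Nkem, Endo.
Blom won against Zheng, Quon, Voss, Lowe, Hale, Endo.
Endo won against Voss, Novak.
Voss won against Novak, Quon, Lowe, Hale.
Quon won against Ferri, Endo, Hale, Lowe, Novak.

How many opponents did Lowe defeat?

Lowe's results: beat Nkem, Hale, Endo; lost to Zheng, Ferri, Novak, Blom, Quon, Voss.
That is 3 wins.

3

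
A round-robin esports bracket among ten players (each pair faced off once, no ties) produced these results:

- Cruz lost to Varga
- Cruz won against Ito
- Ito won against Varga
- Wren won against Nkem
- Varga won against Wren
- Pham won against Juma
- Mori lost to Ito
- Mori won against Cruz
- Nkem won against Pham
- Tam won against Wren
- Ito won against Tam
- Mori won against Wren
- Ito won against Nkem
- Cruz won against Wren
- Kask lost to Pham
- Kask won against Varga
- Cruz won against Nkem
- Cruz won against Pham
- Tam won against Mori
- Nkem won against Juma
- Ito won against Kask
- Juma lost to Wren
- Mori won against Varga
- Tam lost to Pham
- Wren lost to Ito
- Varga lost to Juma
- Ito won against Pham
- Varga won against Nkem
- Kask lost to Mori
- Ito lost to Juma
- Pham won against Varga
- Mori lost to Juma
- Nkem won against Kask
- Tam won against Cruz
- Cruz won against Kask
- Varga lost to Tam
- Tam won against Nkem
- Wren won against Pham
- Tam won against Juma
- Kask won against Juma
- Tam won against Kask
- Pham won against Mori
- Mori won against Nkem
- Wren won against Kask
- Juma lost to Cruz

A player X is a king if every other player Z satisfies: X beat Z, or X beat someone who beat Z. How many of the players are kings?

Ito reaches everyone (king).
Nkem cannot reach Cruz, Wren in two steps.
Mori cannot reach Tam in two steps.
Juma reaches everyone (king).
Kask cannot reach Pham, Tam in two steps.
Varga cannot reach Mori, Tam in two steps.
Cruz reaches everyone (king).
Wren cannot reach Cruz in two steps.
Pham reaches everyone (king).
Tam reaches everyone (king).
Kings: Ito, Juma, Cruz, Pham, Tam — 5.

5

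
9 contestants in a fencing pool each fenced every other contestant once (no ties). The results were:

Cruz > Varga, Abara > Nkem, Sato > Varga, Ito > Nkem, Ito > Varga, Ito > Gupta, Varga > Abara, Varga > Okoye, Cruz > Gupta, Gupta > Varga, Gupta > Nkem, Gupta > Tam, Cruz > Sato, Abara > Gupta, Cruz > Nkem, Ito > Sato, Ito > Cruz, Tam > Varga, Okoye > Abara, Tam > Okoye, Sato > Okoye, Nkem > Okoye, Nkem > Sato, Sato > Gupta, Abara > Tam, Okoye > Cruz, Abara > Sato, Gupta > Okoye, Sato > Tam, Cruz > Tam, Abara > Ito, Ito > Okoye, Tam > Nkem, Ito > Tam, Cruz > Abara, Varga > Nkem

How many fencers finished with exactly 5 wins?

1

Win totals: Tam 3, Cruz 6, Sato 4, Gupta 4, Ito 7, Okoye 2, Nkem 2, Varga 3, Abara 5.
Exactly 5: Abara — 1 fencer.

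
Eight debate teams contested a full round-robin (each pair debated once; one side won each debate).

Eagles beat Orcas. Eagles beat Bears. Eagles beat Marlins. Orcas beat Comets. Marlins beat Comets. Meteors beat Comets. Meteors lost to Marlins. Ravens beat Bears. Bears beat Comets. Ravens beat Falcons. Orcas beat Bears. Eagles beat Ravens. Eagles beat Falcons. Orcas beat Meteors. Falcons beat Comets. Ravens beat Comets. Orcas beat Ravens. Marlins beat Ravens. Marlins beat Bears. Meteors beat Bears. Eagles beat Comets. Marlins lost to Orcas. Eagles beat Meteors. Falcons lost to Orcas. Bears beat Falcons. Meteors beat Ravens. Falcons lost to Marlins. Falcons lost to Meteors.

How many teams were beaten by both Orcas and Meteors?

4

Orcas beat: Bears, Comets, Meteors, Marlins, Ravens, Falcons.
Meteors beat: Bears, Comets, Ravens, Falcons.
Both beat: Bears, Comets, Ravens, Falcons — 4.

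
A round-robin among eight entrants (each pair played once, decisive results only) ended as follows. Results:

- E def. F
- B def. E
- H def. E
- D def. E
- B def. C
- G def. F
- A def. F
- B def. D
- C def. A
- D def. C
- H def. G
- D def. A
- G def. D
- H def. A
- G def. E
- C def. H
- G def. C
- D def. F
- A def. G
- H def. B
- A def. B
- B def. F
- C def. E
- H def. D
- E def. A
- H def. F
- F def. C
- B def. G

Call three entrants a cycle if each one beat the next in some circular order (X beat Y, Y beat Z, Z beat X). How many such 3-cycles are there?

Win totals: A 3, B 5, C 3, D 4, E 2, F 1, G 4, H 6.
An entrant with w wins dominates both others in C(w,2) triples; summing gives 3 + 10 + 3 + 6 + 1 + 0 + 6 + 15 = 44 transitive triples.
Total triples C(8,3) = 56, so cyclic triples = 56 − 44 = 12.

12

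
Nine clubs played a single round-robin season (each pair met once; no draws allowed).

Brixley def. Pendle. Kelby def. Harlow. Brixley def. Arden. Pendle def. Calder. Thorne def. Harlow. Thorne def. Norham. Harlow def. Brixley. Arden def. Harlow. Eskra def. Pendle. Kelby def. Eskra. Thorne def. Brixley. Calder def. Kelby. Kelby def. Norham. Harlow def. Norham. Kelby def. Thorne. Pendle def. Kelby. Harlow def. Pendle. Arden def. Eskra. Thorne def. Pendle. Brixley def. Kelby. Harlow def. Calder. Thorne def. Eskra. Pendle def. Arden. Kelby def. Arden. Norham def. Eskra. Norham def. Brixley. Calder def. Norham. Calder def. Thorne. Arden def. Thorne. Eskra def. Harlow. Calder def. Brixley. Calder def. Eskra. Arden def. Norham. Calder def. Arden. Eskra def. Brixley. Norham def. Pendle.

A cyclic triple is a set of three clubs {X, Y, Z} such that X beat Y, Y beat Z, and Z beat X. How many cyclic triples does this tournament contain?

Win totals: Arden 4, Brixley 3, Thorne 5, Harlow 4, Norham 3, Pendle 3, Calder 6, Kelby 5, Eskra 3.
A club with w wins dominates both others in C(w,2) triples; summing gives 6 + 3 + 10 + 6 + 3 + 3 + 15 + 10 + 3 = 59 transitive triples.
Total triples C(9,3) = 84, so cyclic triples = 84 − 59 = 25.

25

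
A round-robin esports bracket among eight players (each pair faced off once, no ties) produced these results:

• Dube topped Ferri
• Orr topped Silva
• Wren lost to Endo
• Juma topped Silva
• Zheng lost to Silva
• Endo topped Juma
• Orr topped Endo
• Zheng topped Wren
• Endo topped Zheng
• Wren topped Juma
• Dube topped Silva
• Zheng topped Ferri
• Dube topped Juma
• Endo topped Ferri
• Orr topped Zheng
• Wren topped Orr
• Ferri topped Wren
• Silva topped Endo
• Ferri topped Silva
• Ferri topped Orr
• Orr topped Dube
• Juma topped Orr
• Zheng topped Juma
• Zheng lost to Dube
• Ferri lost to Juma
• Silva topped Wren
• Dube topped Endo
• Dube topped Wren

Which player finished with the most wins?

Win totals: Endo 4, Juma 3, Wren 2, Zheng 3, Orr 4, Ferri 3, Dube 6, Silva 3.
Dube leads with 6 wins (next highest: 4).

Dube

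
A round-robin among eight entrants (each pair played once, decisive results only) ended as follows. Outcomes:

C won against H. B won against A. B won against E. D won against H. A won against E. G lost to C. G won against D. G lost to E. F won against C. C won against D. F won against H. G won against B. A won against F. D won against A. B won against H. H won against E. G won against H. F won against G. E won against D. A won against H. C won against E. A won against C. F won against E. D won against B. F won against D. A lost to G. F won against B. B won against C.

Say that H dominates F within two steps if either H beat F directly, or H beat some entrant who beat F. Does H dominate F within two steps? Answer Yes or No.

H did not beat F directly.
H beat E, but each of them lost to F. No two-step path.

No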